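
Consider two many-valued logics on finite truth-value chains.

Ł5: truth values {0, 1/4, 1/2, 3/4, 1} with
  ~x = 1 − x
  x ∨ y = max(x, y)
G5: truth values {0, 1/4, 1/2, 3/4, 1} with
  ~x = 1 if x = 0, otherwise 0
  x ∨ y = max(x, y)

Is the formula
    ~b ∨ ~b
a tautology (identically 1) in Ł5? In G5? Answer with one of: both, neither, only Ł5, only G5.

neither

In Ł5: at b = 1/4 the value is 3/4 — not a tautology.
In G5: at b = 1/4 the value is 0 — not a tautology.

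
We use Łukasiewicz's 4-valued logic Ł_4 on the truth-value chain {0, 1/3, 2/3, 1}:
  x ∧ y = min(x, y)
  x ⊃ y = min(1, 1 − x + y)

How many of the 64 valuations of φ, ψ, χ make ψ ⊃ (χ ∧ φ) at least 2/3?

value 1: 30 assignments (counts)
value 2/3: 15 assignments (counts)
value 1/3: 12 assignments
value 0: 7 assignments
So 45 of the 64 assignments meet the threshold.

45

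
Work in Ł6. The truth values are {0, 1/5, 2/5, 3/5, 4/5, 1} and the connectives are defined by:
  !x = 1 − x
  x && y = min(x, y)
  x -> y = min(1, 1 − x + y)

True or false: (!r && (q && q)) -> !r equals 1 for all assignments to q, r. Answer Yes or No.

Yes

At q = 1, r = 4/5, for instance:
!r = !4/5 = 1/5
q && q = 1 && 1 = 1
!r && (q && q) = 1/5 && 1 = 1/5
(!r && (q && q)) -> !r = 1/5 -> 1/5 = 1
and checking the remaining 35 assignments likewise gives ≥ 1 in every case.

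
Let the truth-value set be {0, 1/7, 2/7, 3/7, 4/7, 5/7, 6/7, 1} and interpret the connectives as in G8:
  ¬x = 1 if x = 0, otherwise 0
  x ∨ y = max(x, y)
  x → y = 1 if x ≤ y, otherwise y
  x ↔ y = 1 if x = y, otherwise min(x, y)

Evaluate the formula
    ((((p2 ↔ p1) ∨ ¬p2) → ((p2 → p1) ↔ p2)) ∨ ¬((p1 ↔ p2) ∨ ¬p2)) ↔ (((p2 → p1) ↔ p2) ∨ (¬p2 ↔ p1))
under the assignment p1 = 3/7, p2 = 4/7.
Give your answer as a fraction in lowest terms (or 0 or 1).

3/7

p2 ↔ p1 = 4/7 ↔ 3/7 = 3/7
¬p2 = ¬4/7 = 0
(p2 ↔ p1) ∨ ¬p2 = 3/7 ∨ 0 = 3/7
p2 → p1 = 4/7 → 3/7 = 3/7
(p2 → p1) ↔ p2 = 3/7 ↔ 4/7 = 3/7
((p2 ↔ p1) ∨ ¬p2) → ((p2 → p1) ↔ p2) = 3/7 → 3/7 = 1
p1 ↔ p2 = 3/7 ↔ 4/7 = 3/7
¬p2 = ¬4/7 = 0
(p1 ↔ p2) ∨ ¬p2 = 3/7 ∨ 0 = 3/7
¬((p1 ↔ p2) ∨ ¬p2) = ¬3/7 = 0
(((p2 ↔ p1) ∨ ¬p2) → ((p2 → p1) ↔ p2)) ∨ ¬((p1 ↔ p2) ∨ ¬p2) = 1 ∨ 0 = 1
p2 → p1 = 4/7 → 3/7 = 3/7
(p2 → p1) ↔ p2 = 3/7 ↔ 4/7 = 3/7
¬p2 = ¬4/7 = 0
¬p2 ↔ p1 = 0 ↔ 3/7 = 0
((p2 → p1) ↔ p2) ∨ (¬p2 ↔ p1) = 3/7 ∨ 0 = 3/7
((((p2 ↔ p1) ∨ ¬p2) → ((p2 → p1) ↔ p2)) ∨ ¬((p1 ↔ p2) ∨ ¬p2)) ↔ (((p2 → p1) ↔ p2) ∨ (¬p2 ↔ p1)) = 1 ↔ 3/7 = 3/7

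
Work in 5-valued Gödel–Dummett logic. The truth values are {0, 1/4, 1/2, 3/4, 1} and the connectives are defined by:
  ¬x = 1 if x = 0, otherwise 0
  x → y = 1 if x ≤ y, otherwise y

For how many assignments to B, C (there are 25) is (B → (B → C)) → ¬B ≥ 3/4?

value 1: 9 assignments (counts)
value 0: 16 assignments
So 9 of the 25 assignments meet the threshold.

9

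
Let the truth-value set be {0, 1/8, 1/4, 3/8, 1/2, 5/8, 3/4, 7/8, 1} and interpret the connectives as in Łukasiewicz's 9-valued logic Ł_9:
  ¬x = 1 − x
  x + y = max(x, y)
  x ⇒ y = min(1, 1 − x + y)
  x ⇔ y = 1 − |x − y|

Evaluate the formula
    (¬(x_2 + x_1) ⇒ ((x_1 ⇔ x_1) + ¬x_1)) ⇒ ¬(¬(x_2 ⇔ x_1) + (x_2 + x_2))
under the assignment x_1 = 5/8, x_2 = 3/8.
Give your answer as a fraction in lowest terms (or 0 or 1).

x_2 + x_1 = 3/8 + 5/8 = 5/8
¬(x_2 + x_1) = ¬5/8 = 3/8
x_1 ⇔ x_1 = 5/8 ⇔ 5/8 = 1
¬x_1 = ¬5/8 = 3/8
(x_1 ⇔ x_1) + ¬x_1 = 1 + 3/8 = 1
¬(x_2 + x_1) ⇒ ((x_1 ⇔ x_1) + ¬x_1) = 3/8 ⇒ 1 = 1
x_2 ⇔ x_1 = 3/8 ⇔ 5/8 = 3/4
¬(x_2 ⇔ x_1) = ¬3/4 = 1/4
x_2 + x_2 = 3/8 + 3/8 = 3/8
¬(x_2 ⇔ x_1) + (x_2 + x_2) = 1/4 + 3/8 = 3/8
¬(¬(x_2 ⇔ x_1) + (x_2 + x_2)) = ¬3/8 = 5/8
(¬(x_2 + x_1) ⇒ ((x_1 ⇔ x_1) + ¬x_1)) ⇒ ¬(¬(x_2 ⇔ x_1) + (x_2 + x_2)) = 1 ⇒ 5/8 = 5/8

5/8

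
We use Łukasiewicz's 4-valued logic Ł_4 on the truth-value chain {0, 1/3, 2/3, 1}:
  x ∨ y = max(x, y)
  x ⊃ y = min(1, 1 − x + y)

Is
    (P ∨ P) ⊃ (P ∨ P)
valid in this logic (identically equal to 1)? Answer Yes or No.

Yes

P = 0 ↦ 1
P = 1/3 ↦ 1
P = 2/3 ↦ 1
P = 1 ↦ 1
Every assignment gives a value ≥ 1.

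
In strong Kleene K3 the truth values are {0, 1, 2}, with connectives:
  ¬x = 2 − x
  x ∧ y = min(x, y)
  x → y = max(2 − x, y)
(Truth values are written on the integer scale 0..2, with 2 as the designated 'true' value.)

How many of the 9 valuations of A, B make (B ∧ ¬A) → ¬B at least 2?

A = 0, B = 0 ↦ 2  ≥
A = 0, B = 1 ↦ 1  <
A = 0, B = 2 ↦ 0  <
A = 1, B = 0 ↦ 2  ≥
A = 1, B = 1 ↦ 1  <
A = 1, B = 2 ↦ 1  <
A = 2, B = 0 ↦ 2  ≥
A = 2, B = 1 ↦ 2  ≥
A = 2, B = 2 ↦ 2  ≥
So 5 of the 9 assignments meet the threshold.

5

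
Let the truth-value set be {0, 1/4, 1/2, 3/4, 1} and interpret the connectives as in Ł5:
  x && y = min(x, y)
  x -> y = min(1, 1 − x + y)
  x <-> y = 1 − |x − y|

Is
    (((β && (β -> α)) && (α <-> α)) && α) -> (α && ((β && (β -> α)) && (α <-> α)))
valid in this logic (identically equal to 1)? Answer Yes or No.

Yes

At α = 1/4, β = 0, for instance:
β -> α = 0 -> 1/4 = 1
β && (β -> α) = 0 && 1 = 0
α <-> α = 1/4 <-> 1/4 = 1
(β && (β -> α)) && (α <-> α) = 0 && 1 = 0
((β && (β -> α)) && (α <-> α)) && α = 0 && 1/4 = 0
α && ((β && (β -> α)) && (α <-> α)) = 1/4 && 0 = 0
(((β && (β -> α)) && (α <-> α)) && α) -> (α && ((β && (β -> α)) && (α <-> α))) = 0 -> 0 = 1
and checking the remaining 24 assignments likewise gives ≥ 1 in every case.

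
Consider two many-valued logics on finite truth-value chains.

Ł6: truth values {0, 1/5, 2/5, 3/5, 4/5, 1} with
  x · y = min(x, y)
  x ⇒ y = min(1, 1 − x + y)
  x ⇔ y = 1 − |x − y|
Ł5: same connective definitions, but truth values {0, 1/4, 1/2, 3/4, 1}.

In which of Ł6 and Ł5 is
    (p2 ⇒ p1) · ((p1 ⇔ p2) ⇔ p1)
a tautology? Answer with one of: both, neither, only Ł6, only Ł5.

neither

In Ł6: at p1 = 0, p2 = 0 the value is 0 — not a tautology.
In Ł5: at p1 = 0, p2 = 0 the value is 0 — not a tautology.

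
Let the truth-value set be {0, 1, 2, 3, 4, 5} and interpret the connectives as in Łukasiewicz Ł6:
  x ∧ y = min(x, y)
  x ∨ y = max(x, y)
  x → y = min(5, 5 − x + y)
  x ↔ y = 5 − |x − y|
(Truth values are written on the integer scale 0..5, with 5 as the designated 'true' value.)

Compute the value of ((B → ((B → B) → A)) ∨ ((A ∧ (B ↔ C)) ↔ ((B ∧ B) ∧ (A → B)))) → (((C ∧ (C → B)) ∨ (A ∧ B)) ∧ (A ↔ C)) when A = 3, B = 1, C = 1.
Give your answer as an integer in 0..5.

B → B = 1 → 1 = 5
(B → B) → A = 5 → 3 = 3
B → ((B → B) → A) = 1 → 3 = 5
B ↔ C = 1 ↔ 1 = 5
A ∧ (B ↔ C) = 3 ∧ 5 = 3
B ∧ B = 1 ∧ 1 = 1
A → B = 3 → 1 = 3
(B ∧ B) ∧ (A → B) = 1 ∧ 3 = 1
(A ∧ (B ↔ C)) ↔ ((B ∧ B) ∧ (A → B)) = 3 ↔ 1 = 3
(B → ((B → B) → A)) ∨ ((A ∧ (B ↔ C)) ↔ ((B ∧ B) ∧ (A → B))) = 5 ∨ 3 = 5
C → B = 1 → 1 = 5
C ∧ (C → B) = 1 ∧ 5 = 1
A ∧ B = 3 ∧ 1 = 1
(C ∧ (C → B)) ∨ (A ∧ B) = 1 ∨ 1 = 1
A ↔ C = 3 ↔ 1 = 3
((C ∧ (C → B)) ∨ (A ∧ B)) ∧ (A ↔ C) = 1 ∧ 3 = 1
((B → ((B → B) → A)) ∨ ((A ∧ (B ↔ C)) ↔ ((B ∧ B) ∧ (A → B)))) → (((C ∧ (C → B)) ∨ (A ∧ B)) ∧ (A ↔ C)) = 5 → 1 = 1

1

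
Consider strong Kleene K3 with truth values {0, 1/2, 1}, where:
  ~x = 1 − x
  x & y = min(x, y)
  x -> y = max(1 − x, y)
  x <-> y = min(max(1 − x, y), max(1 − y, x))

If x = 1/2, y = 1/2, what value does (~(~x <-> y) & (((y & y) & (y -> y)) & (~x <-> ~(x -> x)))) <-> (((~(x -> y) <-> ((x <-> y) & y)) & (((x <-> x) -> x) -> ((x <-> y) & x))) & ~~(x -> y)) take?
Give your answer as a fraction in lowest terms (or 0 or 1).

1/2

~x = ~1/2 = 1/2
~x <-> y = 1/2 <-> 1/2 = 1/2
~(~x <-> y) = ~1/2 = 1/2
y & y = 1/2 & 1/2 = 1/2
y -> y = 1/2 -> 1/2 = 1/2
(y & y) & (y -> y) = 1/2 & 1/2 = 1/2
~x = ~1/2 = 1/2
x -> x = 1/2 -> 1/2 = 1/2
~(x -> x) = ~1/2 = 1/2
~x <-> ~(x -> x) = 1/2 <-> 1/2 = 1/2
((y & y) & (y -> y)) & (~x <-> ~(x -> x)) = 1/2 & 1/2 = 1/2
~(~x <-> y) & (((y & y) & (y -> y)) & (~x <-> ~(x -> x))) = 1/2 & 1/2 = 1/2
x -> y = 1/2 -> 1/2 = 1/2
~(x -> y) = ~1/2 = 1/2
x <-> y = 1/2 <-> 1/2 = 1/2
(x <-> y) & y = 1/2 & 1/2 = 1/2
~(x -> y) <-> ((x <-> y) & y) = 1/2 <-> 1/2 = 1/2
x <-> x = 1/2 <-> 1/2 = 1/2
(x <-> x) -> x = 1/2 -> 1/2 = 1/2
x <-> y = 1/2 <-> 1/2 = 1/2
(x <-> y) & x = 1/2 & 1/2 = 1/2
((x <-> x) -> x) -> ((x <-> y) & x) = 1/2 -> 1/2 = 1/2
(~(x -> y) <-> ((x <-> y) & y)) & (((x <-> x) -> x) -> ((x <-> y) & x)) = 1/2 & 1/2 = 1/2
x -> y = 1/2 -> 1/2 = 1/2
~(x -> y) = ~1/2 = 1/2
~~(x -> y) = ~1/2 = 1/2
((~(x -> y) <-> ((x <-> y) & y)) & (((x <-> x) -> x) -> ((x <-> y) & x))) & ~~(x -> y) = 1/2 & 1/2 = 1/2
(~(~x <-> y) & (((y & y) & (y -> y)) & (~x <-> ~(x -> x)))) <-> (((~(x -> y) <-> ((x <-> y) & y)) & (((x <-> x) -> x) -> ((x <-> y) & x))) & ~~(x -> y)) = 1/2 <-> 1/2 = 1/2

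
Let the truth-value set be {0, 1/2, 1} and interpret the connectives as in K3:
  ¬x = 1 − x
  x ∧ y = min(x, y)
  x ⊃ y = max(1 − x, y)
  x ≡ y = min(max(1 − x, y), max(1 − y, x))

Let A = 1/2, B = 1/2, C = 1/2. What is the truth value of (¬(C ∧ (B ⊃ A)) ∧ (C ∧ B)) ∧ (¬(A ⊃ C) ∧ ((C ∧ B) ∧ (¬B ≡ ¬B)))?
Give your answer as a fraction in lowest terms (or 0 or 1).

1/2

B ⊃ A = 1/2 ⊃ 1/2 = 1/2
C ∧ (B ⊃ A) = 1/2 ∧ 1/2 = 1/2
¬(C ∧ (B ⊃ A)) = ¬1/2 = 1/2
C ∧ B = 1/2 ∧ 1/2 = 1/2
¬(C ∧ (B ⊃ A)) ∧ (C ∧ B) = 1/2 ∧ 1/2 = 1/2
A ⊃ C = 1/2 ⊃ 1/2 = 1/2
¬(A ⊃ C) = ¬1/2 = 1/2
C ∧ B = 1/2 ∧ 1/2 = 1/2
¬B = ¬1/2 = 1/2
¬B = ¬1/2 = 1/2
¬B ≡ ¬B = 1/2 ≡ 1/2 = 1/2
(C ∧ B) ∧ (¬B ≡ ¬B) = 1/2 ∧ 1/2 = 1/2
¬(A ⊃ C) ∧ ((C ∧ B) ∧ (¬B ≡ ¬B)) = 1/2 ∧ 1/2 = 1/2
(¬(C ∧ (B ⊃ A)) ∧ (C ∧ B)) ∧ (¬(A ⊃ C) ∧ ((C ∧ B) ∧ (¬B ≡ ¬B))) = 1/2 ∧ 1/2 = 1/2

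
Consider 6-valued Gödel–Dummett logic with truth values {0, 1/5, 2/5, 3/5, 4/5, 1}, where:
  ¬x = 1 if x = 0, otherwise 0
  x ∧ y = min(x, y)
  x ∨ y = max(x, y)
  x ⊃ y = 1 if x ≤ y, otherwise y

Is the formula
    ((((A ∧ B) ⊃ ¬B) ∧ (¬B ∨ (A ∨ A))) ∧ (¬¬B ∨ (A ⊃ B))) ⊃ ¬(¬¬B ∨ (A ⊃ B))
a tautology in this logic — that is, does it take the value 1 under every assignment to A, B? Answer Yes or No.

No

Counterexample: take A = 0, B = 0.
A ∧ B = 0 ∧ 0 = 0
¬B = ¬0 = 1
(A ∧ B) ⊃ ¬B = 0 ⊃ 1 = 1
¬B = ¬0 = 1
A ∨ A = 0 ∨ 0 = 0
¬B ∨ (A ∨ A) = 1 ∨ 0 = 1
((A ∧ B) ⊃ ¬B) ∧ (¬B ∨ (A ∨ A)) = 1 ∧ 1 = 1
¬B = ¬0 = 1
¬¬B = ¬1 = 0
A ⊃ B = 0 ⊃ 0 = 1
¬¬B ∨ (A ⊃ B) = 0 ∨ 1 = 1
(((A ∧ B) ⊃ ¬B) ∧ (¬B ∨ (A ∨ A))) ∧ (¬¬B ∨ (A ⊃ B)) = 1 ∧ 1 = 1
¬(¬¬B ∨ (A ⊃ B)) = ¬1 = 0
((((A ∧ B) ⊃ ¬B) ∧ (¬B ∨ (A ∨ A))) ∧ (¬¬B ∨ (A ⊃ B))) ⊃ ¬(¬¬B ∨ (A ⊃ B)) = 1 ⊃ 0 = 0
This gives 0 ≠ 1.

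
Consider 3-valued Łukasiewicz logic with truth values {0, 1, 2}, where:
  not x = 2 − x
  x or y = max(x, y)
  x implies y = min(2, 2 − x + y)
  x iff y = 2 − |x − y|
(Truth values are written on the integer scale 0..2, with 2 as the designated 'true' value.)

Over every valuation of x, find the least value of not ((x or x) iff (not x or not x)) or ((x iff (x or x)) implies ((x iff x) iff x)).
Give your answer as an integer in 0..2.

Take x = 1:
x or x = 1 or 1 = 1
not x = not 1 = 1
not x = not 1 = 1
not x or not x = 1 or 1 = 1
(x or x) iff (not x or not x) = 1 iff 1 = 2
not ((x or x) iff (not x or not x)) = not 2 = 0
x or x = 1 or 1 = 1
x iff (x or x) = 1 iff 1 = 2
x iff x = 1 iff 1 = 2
(x iff x) iff x = 2 iff 1 = 1
(x iff (x or x)) implies ((x iff x) iff x) = 2 implies 1 = 1
not ((x or x) iff (not x or not x)) or ((x iff (x or x)) implies ((x iff x) iff x)) = 0 or 1 = 1
No assignment yields a value below 1, so this is the minimum.

1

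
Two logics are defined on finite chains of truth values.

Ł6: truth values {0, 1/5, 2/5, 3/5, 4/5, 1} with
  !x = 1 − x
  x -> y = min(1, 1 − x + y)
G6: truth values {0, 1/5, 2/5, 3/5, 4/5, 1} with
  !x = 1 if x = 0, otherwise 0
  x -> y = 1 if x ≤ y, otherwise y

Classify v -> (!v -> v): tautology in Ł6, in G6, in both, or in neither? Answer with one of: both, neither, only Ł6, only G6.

both

In Ł6: every assignment gives 1 — tautology.
In G6: every assignment gives 1 — tautology.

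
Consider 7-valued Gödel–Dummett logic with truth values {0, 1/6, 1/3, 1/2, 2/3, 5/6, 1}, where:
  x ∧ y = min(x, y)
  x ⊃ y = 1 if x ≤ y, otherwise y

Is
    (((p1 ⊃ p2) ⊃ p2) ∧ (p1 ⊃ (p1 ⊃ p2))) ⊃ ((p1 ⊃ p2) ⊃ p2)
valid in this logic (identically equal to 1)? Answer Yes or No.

Yes

At p1 = 1/6, p2 = 1/2, for instance:
p1 ⊃ p2 = 1/6 ⊃ 1/2 = 1
(p1 ⊃ p2) ⊃ p2 = 1 ⊃ 1/2 = 1/2
p1 ⊃ p2 = 1/6 ⊃ 1/2 = 1
p1 ⊃ (p1 ⊃ p2) = 1/6 ⊃ 1 = 1
((p1 ⊃ p2) ⊃ p2) ∧ (p1 ⊃ (p1 ⊃ p2)) = 1/2 ∧ 1 = 1/2
(((p1 ⊃ p2) ⊃ p2) ∧ (p1 ⊃ (p1 ⊃ p2))) ⊃ ((p1 ⊃ p2) ⊃ p2) = 1/2 ⊃ 1/2 = 1
and checking the remaining 48 assignments likewise gives ≥ 1 in every case.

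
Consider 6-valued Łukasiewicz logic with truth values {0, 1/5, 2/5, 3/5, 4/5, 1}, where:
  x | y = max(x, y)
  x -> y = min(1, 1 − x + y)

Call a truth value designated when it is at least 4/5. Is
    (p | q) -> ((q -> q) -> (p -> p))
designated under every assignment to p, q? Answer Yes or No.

At p = 0, q = 1/5, for instance:
p | q = 0 | 1/5 = 1/5
q -> q = 1/5 -> 1/5 = 1
p -> p = 0 -> 0 = 1
(q -> q) -> (p -> p) = 1 -> 1 = 1
(p | q) -> ((q -> q) -> (p -> p)) = 1/5 -> 1 = 1
and checking the remaining 35 assignments likewise gives ≥ 4/5 in every case.

Yes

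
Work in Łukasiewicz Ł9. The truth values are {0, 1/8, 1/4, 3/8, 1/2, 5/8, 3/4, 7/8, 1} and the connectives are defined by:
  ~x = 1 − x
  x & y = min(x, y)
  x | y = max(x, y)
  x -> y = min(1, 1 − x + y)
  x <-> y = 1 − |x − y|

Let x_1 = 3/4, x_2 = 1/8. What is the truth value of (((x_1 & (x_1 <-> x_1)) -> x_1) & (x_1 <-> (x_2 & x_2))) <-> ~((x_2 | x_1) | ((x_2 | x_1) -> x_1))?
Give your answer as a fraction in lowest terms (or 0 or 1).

x_1 <-> x_1 = 3/4 <-> 3/4 = 1
x_1 & (x_1 <-> x_1) = 3/4 & 1 = 3/4
(x_1 & (x_1 <-> x_1)) -> x_1 = 3/4 -> 3/4 = 1
x_2 & x_2 = 1/8 & 1/8 = 1/8
x_1 <-> (x_2 & x_2) = 3/4 <-> 1/8 = 3/8
((x_1 & (x_1 <-> x_1)) -> x_1) & (x_1 <-> (x_2 & x_2)) = 1 & 3/8 = 3/8
x_2 | x_1 = 1/8 | 3/4 = 3/4
x_2 | x_1 = 1/8 | 3/4 = 3/4
(x_2 | x_1) -> x_1 = 3/4 -> 3/4 = 1
(x_2 | x_1) | ((x_2 | x_1) -> x_1) = 3/4 | 1 = 1
~((x_2 | x_1) | ((x_2 | x_1) -> x_1)) = ~1 = 0
(((x_1 & (x_1 <-> x_1)) -> x_1) & (x_1 <-> (x_2 & x_2))) <-> ~((x_2 | x_1) | ((x_2 | x_1) -> x_1)) = 3/8 <-> 0 = 5/8

5/8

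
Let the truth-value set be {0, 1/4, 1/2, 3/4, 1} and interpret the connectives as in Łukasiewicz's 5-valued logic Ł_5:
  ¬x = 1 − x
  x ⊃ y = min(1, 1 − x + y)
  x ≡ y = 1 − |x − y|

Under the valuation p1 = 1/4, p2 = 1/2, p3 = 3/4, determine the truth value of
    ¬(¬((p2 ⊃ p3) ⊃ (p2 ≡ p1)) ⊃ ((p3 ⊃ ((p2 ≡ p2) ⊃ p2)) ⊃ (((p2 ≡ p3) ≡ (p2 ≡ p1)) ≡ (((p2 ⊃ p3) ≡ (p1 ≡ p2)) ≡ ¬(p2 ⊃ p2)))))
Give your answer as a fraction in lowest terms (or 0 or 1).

0

p2 ⊃ p3 = 1/2 ⊃ 3/4 = 1
p2 ≡ p1 = 1/2 ≡ 1/4 = 3/4
(p2 ⊃ p3) ⊃ (p2 ≡ p1) = 1 ⊃ 3/4 = 3/4
¬((p2 ⊃ p3) ⊃ (p2 ≡ p1)) = ¬3/4 = 1/4
p2 ≡ p2 = 1/2 ≡ 1/2 = 1
(p2 ≡ p2) ⊃ p2 = 1 ⊃ 1/2 = 1/2
p3 ⊃ ((p2 ≡ p2) ⊃ p2) = 3/4 ⊃ 1/2 = 3/4
p2 ≡ p3 = 1/2 ≡ 3/4 = 3/4
p2 ≡ p1 = 1/2 ≡ 1/4 = 3/4
(p2 ≡ p3) ≡ (p2 ≡ p1) = 3/4 ≡ 3/4 = 1
p2 ⊃ p3 = 1/2 ⊃ 3/4 = 1
p1 ≡ p2 = 1/4 ≡ 1/2 = 3/4
(p2 ⊃ p3) ≡ (p1 ≡ p2) = 1 ≡ 3/4 = 3/4
p2 ⊃ p2 = 1/2 ⊃ 1/2 = 1
¬(p2 ⊃ p2) = ¬1 = 0
((p2 ⊃ p3) ≡ (p1 ≡ p2)) ≡ ¬(p2 ⊃ p2) = 3/4 ≡ 0 = 1/4
((p2 ≡ p3) ≡ (p2 ≡ p1)) ≡ (((p2 ⊃ p3) ≡ (p1 ≡ p2)) ≡ ¬(p2 ⊃ p2)) = 1 ≡ 1/4 = 1/4
(p3 ⊃ ((p2 ≡ p2) ⊃ p2)) ⊃ (((p2 ≡ p3) ≡ (p2 ≡ p1)) ≡ (((p2 ⊃ p3) ≡ (p1 ≡ p2)) ≡ ¬(p2 ⊃ p2))) = 3/4 ⊃ 1/4 = 1/2
¬((p2 ⊃ p3) ⊃ (p2 ≡ p1)) ⊃ ((p3 ⊃ ((p2 ≡ p2) ⊃ p2)) ⊃ (((p2 ≡ p3) ≡ (p2 ≡ p1)) ≡ (((p2 ⊃ p3) ≡ (p1 ≡ p2)) ≡ ¬(p2 ⊃ p2)))) = 1/4 ⊃ 1/2 = 1
¬(¬((p2 ⊃ p3) ⊃ (p2 ≡ p1)) ⊃ ((p3 ⊃ ((p2 ≡ p2) ⊃ p2)) ⊃ (((p2 ≡ p3) ≡ (p2 ≡ p1)) ≡ (((p2 ⊃ p3) ≡ (p1 ≡ p2)) ≡ ¬(p2 ⊃ p2))))) = ¬1 = 0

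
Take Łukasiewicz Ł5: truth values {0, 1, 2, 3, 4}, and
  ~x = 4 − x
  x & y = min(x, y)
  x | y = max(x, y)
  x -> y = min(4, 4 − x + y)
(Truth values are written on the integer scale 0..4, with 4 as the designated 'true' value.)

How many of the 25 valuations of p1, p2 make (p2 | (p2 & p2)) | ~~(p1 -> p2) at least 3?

value 4: 15 assignments (counts)
value 3: 4 assignments (counts)
value 2: 3 assignments
value 1: 2 assignments
value 0: 1 assignment
So 19 of the 25 assignments meet the threshold.

19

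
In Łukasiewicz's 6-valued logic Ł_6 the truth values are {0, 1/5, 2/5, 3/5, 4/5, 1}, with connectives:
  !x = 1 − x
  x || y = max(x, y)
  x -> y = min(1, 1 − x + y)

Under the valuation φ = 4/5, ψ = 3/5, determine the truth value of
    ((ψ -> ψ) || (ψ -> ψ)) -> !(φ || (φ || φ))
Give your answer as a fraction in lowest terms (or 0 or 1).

1/5

ψ -> ψ = 3/5 -> 3/5 = 1
ψ -> ψ = 3/5 -> 3/5 = 1
(ψ -> ψ) || (ψ -> ψ) = 1 || 1 = 1
φ || φ = 4/5 || 4/5 = 4/5
φ || (φ || φ) = 4/5 || 4/5 = 4/5
!(φ || (φ || φ)) = !4/5 = 1/5
((ψ -> ψ) || (ψ -> ψ)) -> !(φ || (φ || φ)) = 1 -> 1/5 = 1/5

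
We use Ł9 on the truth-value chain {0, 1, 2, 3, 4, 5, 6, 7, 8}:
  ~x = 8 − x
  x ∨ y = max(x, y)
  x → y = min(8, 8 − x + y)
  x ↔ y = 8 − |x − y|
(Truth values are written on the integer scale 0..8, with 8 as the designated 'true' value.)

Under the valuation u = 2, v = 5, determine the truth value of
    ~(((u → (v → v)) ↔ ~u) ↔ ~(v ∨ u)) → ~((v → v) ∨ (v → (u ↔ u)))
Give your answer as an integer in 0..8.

v → v = 5 → 5 = 8
u → (v → v) = 2 → 8 = 8
~u = ~2 = 6
(u → (v → v)) ↔ ~u = 8 ↔ 6 = 6
v ∨ u = 5 ∨ 2 = 5
~(v ∨ u) = ~5 = 3
((u → (v → v)) ↔ ~u) ↔ ~(v ∨ u) = 6 ↔ 3 = 5
~(((u → (v → v)) ↔ ~u) ↔ ~(v ∨ u)) = ~5 = 3
v → v = 5 → 5 = 8
u ↔ u = 2 ↔ 2 = 8
v → (u ↔ u) = 5 → 8 = 8
(v → v) ∨ (v → (u ↔ u)) = 8 ∨ 8 = 8
~((v → v) ∨ (v → (u ↔ u))) = ~8 = 0
~(((u → (v → v)) ↔ ~u) ↔ ~(v ∨ u)) → ~((v → v) ∨ (v → (u ↔ u))) = 3 → 0 = 5

5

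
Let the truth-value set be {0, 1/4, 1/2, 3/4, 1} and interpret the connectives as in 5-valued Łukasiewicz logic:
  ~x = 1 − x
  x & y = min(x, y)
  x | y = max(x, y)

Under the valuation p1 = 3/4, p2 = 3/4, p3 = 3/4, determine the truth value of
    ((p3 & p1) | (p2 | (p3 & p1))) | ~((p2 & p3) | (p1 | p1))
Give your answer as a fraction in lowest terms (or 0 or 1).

p3 & p1 = 3/4 & 3/4 = 3/4
p3 & p1 = 3/4 & 3/4 = 3/4
p2 | (p3 & p1) = 3/4 | 3/4 = 3/4
(p3 & p1) | (p2 | (p3 & p1)) = 3/4 | 3/4 = 3/4
p2 & p3 = 3/4 & 3/4 = 3/4
p1 | p1 = 3/4 | 3/4 = 3/4
(p2 & p3) | (p1 | p1) = 3/4 | 3/4 = 3/4
~((p2 & p3) | (p1 | p1)) = ~3/4 = 1/4
((p3 & p1) | (p2 | (p3 & p1))) | ~((p2 & p3) | (p1 | p1)) = 3/4 | 1/4 = 3/4

3/4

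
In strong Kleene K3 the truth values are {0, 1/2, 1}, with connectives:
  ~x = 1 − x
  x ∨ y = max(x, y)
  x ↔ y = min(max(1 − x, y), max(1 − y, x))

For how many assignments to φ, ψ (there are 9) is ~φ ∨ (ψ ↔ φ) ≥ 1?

φ = 0, ψ = 0 ↦ 1  ≥
φ = 0, ψ = 1/2 ↦ 1  ≥
φ = 0, ψ = 1 ↦ 1  ≥
φ = 1/2, ψ = 0 ↦ 1/2  <
φ = 1/2, ψ = 1/2 ↦ 1/2  <
φ = 1/2, ψ = 1 ↦ 1/2  <
φ = 1, ψ = 0 ↦ 0  <
φ = 1, ψ = 1/2 ↦ 1/2  <
φ = 1, ψ = 1 ↦ 1  ≥
So 4 of the 9 assignments meet the threshold.

4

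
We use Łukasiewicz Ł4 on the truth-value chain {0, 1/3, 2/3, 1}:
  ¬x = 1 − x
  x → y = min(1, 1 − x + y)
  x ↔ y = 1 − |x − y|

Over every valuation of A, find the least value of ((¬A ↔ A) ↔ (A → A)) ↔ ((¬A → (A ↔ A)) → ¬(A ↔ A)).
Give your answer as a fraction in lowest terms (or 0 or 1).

1/3

Take A = 1/3:
¬A = ¬1/3 = 2/3
¬A ↔ A = 2/3 ↔ 1/3 = 2/3
A → A = 1/3 → 1/3 = 1
(¬A ↔ A) ↔ (A → A) = 2/3 ↔ 1 = 2/3
¬A = ¬1/3 = 2/3
A ↔ A = 1/3 ↔ 1/3 = 1
¬A → (A ↔ A) = 2/3 → 1 = 1
A ↔ A = 1/3 ↔ 1/3 = 1
¬(A ↔ A) = ¬1 = 0
(¬A → (A ↔ A)) → ¬(A ↔ A) = 1 → 0 = 0
((¬A ↔ A) ↔ (A → A)) ↔ ((¬A → (A ↔ A)) → ¬(A ↔ A)) = 2/3 ↔ 0 = 1/3
No assignment yields a value below 1/3, so this is the minimum.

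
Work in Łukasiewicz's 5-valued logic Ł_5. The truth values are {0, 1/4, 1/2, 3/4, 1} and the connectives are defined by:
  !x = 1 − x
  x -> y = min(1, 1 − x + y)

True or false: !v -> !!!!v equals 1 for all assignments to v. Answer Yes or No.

No

Counterexample: take v = 0.
!v = !0 = 1
!v = !0 = 1
!!v = !1 = 0
!!!v = !0 = 1
!!!!v = !1 = 0
!v -> !!!!v = 1 -> 0 = 0
This gives 0 ≠ 1.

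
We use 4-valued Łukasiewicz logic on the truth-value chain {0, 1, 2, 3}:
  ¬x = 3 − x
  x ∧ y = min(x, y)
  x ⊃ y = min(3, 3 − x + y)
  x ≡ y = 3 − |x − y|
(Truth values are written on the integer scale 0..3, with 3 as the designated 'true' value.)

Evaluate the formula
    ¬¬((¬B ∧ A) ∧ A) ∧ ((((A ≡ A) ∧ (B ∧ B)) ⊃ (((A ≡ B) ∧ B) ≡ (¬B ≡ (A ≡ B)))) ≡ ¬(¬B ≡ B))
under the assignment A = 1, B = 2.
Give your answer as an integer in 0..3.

¬B = ¬2 = 1
¬B ∧ A = 1 ∧ 1 = 1
(¬B ∧ A) ∧ A = 1 ∧ 1 = 1
¬((¬B ∧ A) ∧ A) = ¬1 = 2
¬¬((¬B ∧ A) ∧ A) = ¬2 = 1
A ≡ A = 1 ≡ 1 = 3
B ∧ B = 2 ∧ 2 = 2
(A ≡ A) ∧ (B ∧ B) = 3 ∧ 2 = 2
A ≡ B = 1 ≡ 2 = 2
(A ≡ B) ∧ B = 2 ∧ 2 = 2
¬B = ¬2 = 1
A ≡ B = 1 ≡ 2 = 2
¬B ≡ (A ≡ B) = 1 ≡ 2 = 2
((A ≡ B) ∧ B) ≡ (¬B ≡ (A ≡ B)) = 2 ≡ 2 = 3
((A ≡ A) ∧ (B ∧ B)) ⊃ (((A ≡ B) ∧ B) ≡ (¬B ≡ (A ≡ B))) = 2 ⊃ 3 = 3
¬B = ¬2 = 1
¬B ≡ B = 1 ≡ 2 = 2
¬(¬B ≡ B) = ¬2 = 1
(((A ≡ A) ∧ (B ∧ B)) ⊃ (((A ≡ B) ∧ B) ≡ (¬B ≡ (A ≡ B)))) ≡ ¬(¬B ≡ B) = 3 ≡ 1 = 1
¬¬((¬B ∧ A) ∧ A) ∧ ((((A ≡ A) ∧ (B ∧ B)) ⊃ (((A ≡ B) ∧ B) ≡ (¬B ≡ (A ≡ B)))) ≡ ¬(¬B ≡ B)) = 1 ∧ 1 = 1

1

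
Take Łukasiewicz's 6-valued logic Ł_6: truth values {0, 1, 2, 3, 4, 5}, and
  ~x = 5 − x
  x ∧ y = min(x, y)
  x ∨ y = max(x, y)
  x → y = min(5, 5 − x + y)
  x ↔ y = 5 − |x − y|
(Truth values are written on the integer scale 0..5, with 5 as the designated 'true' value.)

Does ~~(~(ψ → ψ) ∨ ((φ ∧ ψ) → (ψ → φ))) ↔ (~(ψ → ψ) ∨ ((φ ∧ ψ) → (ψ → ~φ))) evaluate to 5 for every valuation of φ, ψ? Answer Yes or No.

Counterexample: take φ = 3, ψ = 5.
ψ → ψ = 5 → 5 = 5
~(ψ → ψ) = ~5 = 0
φ ∧ ψ = 3 ∧ 5 = 3
ψ → φ = 5 → 3 = 3
(φ ∧ ψ) → (ψ → φ) = 3 → 3 = 5
~(ψ → ψ) ∨ ((φ ∧ ψ) → (ψ → φ)) = 0 ∨ 5 = 5
~(~(ψ → ψ) ∨ ((φ ∧ ψ) → (ψ → φ))) = ~5 = 0
~~(~(ψ → ψ) ∨ ((φ ∧ ψ) → (ψ → φ))) = ~0 = 5
ψ → ψ = 5 → 5 = 5
~(ψ → ψ) = ~5 = 0
φ ∧ ψ = 3 ∧ 5 = 3
~φ = ~3 = 2
ψ → ~φ = 5 → 2 = 2
(φ ∧ ψ) → (ψ → ~φ) = 3 → 2 = 4
~(ψ → ψ) ∨ ((φ ∧ ψ) → (ψ → ~φ)) = 0 ∨ 4 = 4
~~(~(ψ → ψ) ∨ ((φ ∧ ψ) → (ψ → φ))) ↔ (~(ψ → ψ) ∨ ((φ ∧ ψ) → (ψ → ~φ))) = 5 ↔ 4 = 4
This gives 4 ≠ 5.

No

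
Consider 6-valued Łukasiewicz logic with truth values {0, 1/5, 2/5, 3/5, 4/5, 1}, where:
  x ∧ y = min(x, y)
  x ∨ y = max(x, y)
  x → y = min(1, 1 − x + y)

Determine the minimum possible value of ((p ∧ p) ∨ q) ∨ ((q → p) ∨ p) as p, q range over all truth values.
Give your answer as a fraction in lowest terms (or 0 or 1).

3/5

Take p = 0, q = 2/5:
p ∧ p = 0 ∧ 0 = 0
(p ∧ p) ∨ q = 0 ∨ 2/5 = 2/5
q → p = 2/5 → 0 = 3/5
(q → p) ∨ p = 3/5 ∨ 0 = 3/5
((p ∧ p) ∨ q) ∨ ((q → p) ∨ p) = 2/5 ∨ 3/5 = 3/5
No assignment yields a value below 3/5, so this is the minimum.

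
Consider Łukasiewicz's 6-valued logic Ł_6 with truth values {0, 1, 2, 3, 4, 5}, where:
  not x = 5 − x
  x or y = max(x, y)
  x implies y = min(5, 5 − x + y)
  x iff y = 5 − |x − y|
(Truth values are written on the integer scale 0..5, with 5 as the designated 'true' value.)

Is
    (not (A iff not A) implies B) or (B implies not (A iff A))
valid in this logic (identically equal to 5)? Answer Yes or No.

No

Counterexample: take A = 0, B = 1.
not A = not 0 = 5
A iff not A = 0 iff 5 = 0
not (A iff not A) = not 0 = 5
not (A iff not A) implies B = 5 implies 1 = 1
A iff A = 0 iff 0 = 5
not (A iff A) = not 5 = 0
B implies not (A iff A) = 1 implies 0 = 4
(not (A iff not A) implies B) or (B implies not (A iff A)) = 1 or 4 = 4
This gives 4 ≠ 5.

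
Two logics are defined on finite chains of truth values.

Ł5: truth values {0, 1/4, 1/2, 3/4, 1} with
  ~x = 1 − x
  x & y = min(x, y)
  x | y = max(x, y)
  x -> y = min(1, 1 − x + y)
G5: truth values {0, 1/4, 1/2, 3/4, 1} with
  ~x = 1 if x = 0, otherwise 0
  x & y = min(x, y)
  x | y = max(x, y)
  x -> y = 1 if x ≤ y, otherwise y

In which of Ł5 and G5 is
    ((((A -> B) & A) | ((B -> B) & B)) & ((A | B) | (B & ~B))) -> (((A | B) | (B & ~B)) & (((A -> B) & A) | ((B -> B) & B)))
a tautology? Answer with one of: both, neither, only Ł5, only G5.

In Ł5: every assignment gives 1 — tautology.
In G5: every assignment gives 1 — tautology.

both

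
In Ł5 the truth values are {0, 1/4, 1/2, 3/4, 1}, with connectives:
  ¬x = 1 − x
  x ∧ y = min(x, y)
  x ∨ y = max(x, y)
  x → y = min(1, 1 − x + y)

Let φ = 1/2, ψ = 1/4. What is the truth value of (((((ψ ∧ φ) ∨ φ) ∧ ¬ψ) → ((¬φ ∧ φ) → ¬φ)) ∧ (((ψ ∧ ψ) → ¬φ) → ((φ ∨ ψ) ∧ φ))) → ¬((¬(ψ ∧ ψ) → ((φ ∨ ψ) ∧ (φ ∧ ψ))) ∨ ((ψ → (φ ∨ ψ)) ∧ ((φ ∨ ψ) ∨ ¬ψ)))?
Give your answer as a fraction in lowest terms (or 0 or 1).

ψ ∧ φ = 1/4 ∧ 1/2 = 1/4
(ψ ∧ φ) ∨ φ = 1/4 ∨ 1/2 = 1/2
¬ψ = ¬1/4 = 3/4
((ψ ∧ φ) ∨ φ) ∧ ¬ψ = 1/2 ∧ 3/4 = 1/2
¬φ = ¬1/2 = 1/2
¬φ ∧ φ = 1/2 ∧ 1/2 = 1/2
¬φ = ¬1/2 = 1/2
(¬φ ∧ φ) → ¬φ = 1/2 → 1/2 = 1
(((ψ ∧ φ) ∨ φ) ∧ ¬ψ) → ((¬φ ∧ φ) → ¬φ) = 1/2 → 1 = 1
ψ ∧ ψ = 1/4 ∧ 1/4 = 1/4
¬φ = ¬1/2 = 1/2
(ψ ∧ ψ) → ¬φ = 1/4 → 1/2 = 1
φ ∨ ψ = 1/2 ∨ 1/4 = 1/2
(φ ∨ ψ) ∧ φ = 1/2 ∧ 1/2 = 1/2
((ψ ∧ ψ) → ¬φ) → ((φ ∨ ψ) ∧ φ) = 1 → 1/2 = 1/2
((((ψ ∧ φ) ∨ φ) ∧ ¬ψ) → ((¬φ ∧ φ) → ¬φ)) ∧ (((ψ ∧ ψ) → ¬φ) → ((φ ∨ ψ) ∧ φ)) = 1 ∧ 1/2 = 1/2
ψ ∧ ψ = 1/4 ∧ 1/4 = 1/4
¬(ψ ∧ ψ) = ¬1/4 = 3/4
φ ∨ ψ = 1/2 ∨ 1/4 = 1/2
φ ∧ ψ = 1/2 ∧ 1/4 = 1/4
(φ ∨ ψ) ∧ (φ ∧ ψ) = 1/2 ∧ 1/4 = 1/4
¬(ψ ∧ ψ) → ((φ ∨ ψ) ∧ (φ ∧ ψ)) = 3/4 → 1/4 = 1/2
φ ∨ ψ = 1/2 ∨ 1/4 = 1/2
ψ → (φ ∨ ψ) = 1/4 → 1/2 = 1
φ ∨ ψ = 1/2 ∨ 1/4 = 1/2
¬ψ = ¬1/4 = 3/4
(φ ∨ ψ) ∨ ¬ψ = 1/2 ∨ 3/4 = 3/4
(ψ → (φ ∨ ψ)) ∧ ((φ ∨ ψ) ∨ ¬ψ) = 1 ∧ 3/4 = 3/4
(¬(ψ ∧ ψ) → ((φ ∨ ψ) ∧ (φ ∧ ψ))) ∨ ((ψ → (φ ∨ ψ)) ∧ ((φ ∨ ψ) ∨ ¬ψ)) = 1/2 ∨ 3/4 = 3/4
¬((¬(ψ ∧ ψ) → ((φ ∨ ψ) ∧ (φ ∧ ψ))) ∨ ((ψ → (φ ∨ ψ)) ∧ ((φ ∨ ψ) ∨ ¬ψ))) = ¬3/4 = 1/4
(((((ψ ∧ φ) ∨ φ) ∧ ¬ψ) → ((¬φ ∧ φ) → ¬φ)) ∧ (((ψ ∧ ψ) → ¬φ) → ((φ ∨ ψ) ∧ φ))) → ¬((¬(ψ ∧ ψ) → ((φ ∨ ψ) ∧ (φ ∧ ψ))) ∨ ((ψ → (φ ∨ ψ)) ∧ ((φ ∨ ψ) ∨ ¬ψ))) = 1/2 → 1/4 = 3/4

3/4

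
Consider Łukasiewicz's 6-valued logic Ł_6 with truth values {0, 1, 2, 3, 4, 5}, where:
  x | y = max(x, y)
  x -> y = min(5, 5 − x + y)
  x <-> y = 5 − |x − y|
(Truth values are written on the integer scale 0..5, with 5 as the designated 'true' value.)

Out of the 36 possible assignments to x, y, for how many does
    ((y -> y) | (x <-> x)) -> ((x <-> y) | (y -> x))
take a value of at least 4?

26

value 5: 21 assignments (counts)
value 4: 5 assignments (counts)
value 3: 4 assignments
value 2: 3 assignments
value 1: 2 assignments
value 0: 1 assignment
So 26 of the 36 assignments meet the threshold.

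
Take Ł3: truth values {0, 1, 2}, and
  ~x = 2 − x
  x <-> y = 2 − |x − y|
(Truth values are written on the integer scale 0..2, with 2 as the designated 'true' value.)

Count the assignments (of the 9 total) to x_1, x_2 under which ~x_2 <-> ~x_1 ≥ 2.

3

x_1 = 0, x_2 = 0 ↦ 2  ≥
x_1 = 0, x_2 = 1 ↦ 1  <
x_1 = 0, x_2 = 2 ↦ 0  <
x_1 = 1, x_2 = 0 ↦ 1  <
x_1 = 1, x_2 = 1 ↦ 2  ≥
x_1 = 1, x_2 = 2 ↦ 1  <
x_1 = 2, x_2 = 0 ↦ 0  <
x_1 = 2, x_2 = 1 ↦ 1  <
x_1 = 2, x_2 = 2 ↦ 2  ≥
So 3 of the 9 assignments meet the threshold.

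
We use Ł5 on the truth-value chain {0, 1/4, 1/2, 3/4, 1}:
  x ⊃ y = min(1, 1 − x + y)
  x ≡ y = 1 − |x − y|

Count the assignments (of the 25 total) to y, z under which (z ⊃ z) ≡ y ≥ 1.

value 1: 5 assignments (counts)
value 3/4: 5 assignments
value 1/2: 5 assignments
value 1/4: 5 assignments
value 0: 5 assignments
So 5 of the 25 assignments meet the threshold.

5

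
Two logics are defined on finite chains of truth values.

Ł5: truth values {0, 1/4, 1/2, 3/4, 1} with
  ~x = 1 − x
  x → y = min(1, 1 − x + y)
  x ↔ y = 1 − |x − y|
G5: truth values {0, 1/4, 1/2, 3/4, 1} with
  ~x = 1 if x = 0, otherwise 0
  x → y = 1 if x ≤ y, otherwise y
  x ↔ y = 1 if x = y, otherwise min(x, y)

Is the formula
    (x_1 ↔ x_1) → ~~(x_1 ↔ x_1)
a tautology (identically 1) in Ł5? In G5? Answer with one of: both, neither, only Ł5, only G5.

both

In Ł5: every assignment gives 1 — tautology.
In G5: every assignment gives 1 — tautology.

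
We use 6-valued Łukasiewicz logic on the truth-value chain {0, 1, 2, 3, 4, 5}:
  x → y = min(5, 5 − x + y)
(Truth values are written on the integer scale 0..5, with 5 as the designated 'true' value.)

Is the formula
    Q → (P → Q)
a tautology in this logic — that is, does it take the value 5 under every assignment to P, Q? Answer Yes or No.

At P = 3, Q = 4, for instance:
P → Q = 3 → 4 = 5
Q → (P → Q) = 4 → 5 = 5
and checking the remaining 35 assignments likewise gives ≥ 5 in every case.

Yes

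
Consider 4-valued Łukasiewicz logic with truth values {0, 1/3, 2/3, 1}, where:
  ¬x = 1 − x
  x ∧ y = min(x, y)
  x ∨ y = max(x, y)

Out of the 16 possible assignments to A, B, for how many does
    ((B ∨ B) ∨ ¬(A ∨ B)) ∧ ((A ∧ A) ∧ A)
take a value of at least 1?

A = 0, B = 0 ↦ 0  <
A = 0, B = 1/3 ↦ 0  <
A = 0, B = 2/3 ↦ 0  <
A = 0, B = 1 ↦ 0  <
A = 1/3, B = 0 ↦ 1/3  <
A = 1/3, B = 1/3 ↦ 1/3  <
A = 1/3, B = 2/3 ↦ 1/3  <
A = 1/3, B = 1 ↦ 1/3  <
A = 2/3, B = 0 ↦ 1/3  <
A = 2/3, B = 1/3 ↦ 1/3  <
A = 2/3, B = 2/3 ↦ 2/3  <
A = 2/3, B = 1 ↦ 2/3  <
A = 1, B = 0 ↦ 0  <
A = 1, B = 1/3 ↦ 1/3  <
A = 1, B = 2/3 ↦ 2/3  <
A = 1, B = 1 ↦ 1  ≥
So 1 of the 16 assignments meets the threshold.

1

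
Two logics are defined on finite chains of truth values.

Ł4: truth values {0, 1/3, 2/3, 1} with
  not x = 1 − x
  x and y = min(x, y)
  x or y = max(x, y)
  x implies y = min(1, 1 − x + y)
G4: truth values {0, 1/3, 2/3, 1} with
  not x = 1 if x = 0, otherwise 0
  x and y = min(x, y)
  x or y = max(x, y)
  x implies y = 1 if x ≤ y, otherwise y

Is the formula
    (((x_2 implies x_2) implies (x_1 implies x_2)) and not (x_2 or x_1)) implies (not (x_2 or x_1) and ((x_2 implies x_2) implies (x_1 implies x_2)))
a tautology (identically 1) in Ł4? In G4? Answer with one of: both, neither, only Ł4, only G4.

both

In Ł4: every assignment gives 1 — tautology.
In G4: every assignment gives 1 — tautology.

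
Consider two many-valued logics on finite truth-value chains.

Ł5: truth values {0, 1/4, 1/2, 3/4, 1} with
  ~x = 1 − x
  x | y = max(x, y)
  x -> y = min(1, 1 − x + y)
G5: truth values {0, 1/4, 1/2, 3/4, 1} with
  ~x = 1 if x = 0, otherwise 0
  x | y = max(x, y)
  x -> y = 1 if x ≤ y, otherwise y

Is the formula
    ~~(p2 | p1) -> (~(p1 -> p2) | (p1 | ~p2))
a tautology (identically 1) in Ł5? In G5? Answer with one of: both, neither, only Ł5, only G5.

neither

In Ł5: at p1 = 0, p2 = 3/4 the value is 1/2 — not a tautology.
In G5: at p1 = 0, p2 = 1/4 the value is 0 — not a tautology.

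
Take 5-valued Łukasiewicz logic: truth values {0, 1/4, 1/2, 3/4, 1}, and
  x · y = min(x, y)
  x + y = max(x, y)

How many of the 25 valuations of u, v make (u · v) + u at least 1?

value 1: 5 assignments (counts)
value 3/4: 5 assignments
value 1/2: 5 assignments
value 1/4: 5 assignments
value 0: 5 assignments
So 5 of the 25 assignments meet the threshold.

5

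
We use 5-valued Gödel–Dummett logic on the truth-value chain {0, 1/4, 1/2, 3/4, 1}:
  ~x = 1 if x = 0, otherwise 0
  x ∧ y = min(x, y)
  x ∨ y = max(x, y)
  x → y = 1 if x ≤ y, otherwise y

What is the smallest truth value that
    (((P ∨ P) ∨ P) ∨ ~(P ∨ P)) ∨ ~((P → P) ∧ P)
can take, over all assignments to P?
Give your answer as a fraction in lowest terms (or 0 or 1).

1/4

Take P = 1/4:
P ∨ P = 1/4 ∨ 1/4 = 1/4
(P ∨ P) ∨ P = 1/4 ∨ 1/4 = 1/4
P ∨ P = 1/4 ∨ 1/4 = 1/4
~(P ∨ P) = ~1/4 = 0
((P ∨ P) ∨ P) ∨ ~(P ∨ P) = 1/4 ∨ 0 = 1/4
P → P = 1/4 → 1/4 = 1
(P → P) ∧ P = 1 ∧ 1/4 = 1/4
~((P → P) ∧ P) = ~1/4 = 0
(((P ∨ P) ∨ P) ∨ ~(P ∨ P)) ∨ ~((P → P) ∧ P) = 1/4 ∨ 0 = 1/4
No assignment yields a value below 1/4, so this is the minimum.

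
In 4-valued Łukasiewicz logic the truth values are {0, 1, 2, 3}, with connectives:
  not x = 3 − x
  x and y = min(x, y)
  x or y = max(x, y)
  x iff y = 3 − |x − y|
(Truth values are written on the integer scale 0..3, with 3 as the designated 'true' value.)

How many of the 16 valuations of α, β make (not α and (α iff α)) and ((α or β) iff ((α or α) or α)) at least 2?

5

α = 0, β = 0 ↦ 3  ≥
α = 0, β = 1 ↦ 2  ≥
α = 0, β = 2 ↦ 1  <
α = 0, β = 3 ↦ 0  <
α = 1, β = 0 ↦ 2  ≥
α = 1, β = 1 ↦ 2  ≥
α = 1, β = 2 ↦ 2  ≥
α = 1, β = 3 ↦ 1  <
α = 2, β = 0 ↦ 1  <
α = 2, β = 1 ↦ 1  <
α = 2, β = 2 ↦ 1  <
α = 2, β = 3 ↦ 1  <
α = 3, β = 0 ↦ 0  <
α = 3, β = 1 ↦ 0  <
α = 3, β = 2 ↦ 0  <
α = 3, β = 3 ↦ 0  <
So 5 of the 16 assignments meet the threshold.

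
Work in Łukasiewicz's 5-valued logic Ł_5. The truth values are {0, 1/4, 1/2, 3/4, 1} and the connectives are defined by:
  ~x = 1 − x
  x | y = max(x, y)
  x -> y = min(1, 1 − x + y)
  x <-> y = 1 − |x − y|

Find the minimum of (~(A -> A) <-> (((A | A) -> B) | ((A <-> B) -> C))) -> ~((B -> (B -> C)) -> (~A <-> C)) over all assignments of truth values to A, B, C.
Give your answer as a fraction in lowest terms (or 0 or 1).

Take A = 1, B = 1/2, C = 0:
A -> A = 1 -> 1 = 1
~(A -> A) = ~1 = 0
A | A = 1 | 1 = 1
(A | A) -> B = 1 -> 1/2 = 1/2
A <-> B = 1 <-> 1/2 = 1/2
(A <-> B) -> C = 1/2 -> 0 = 1/2
((A | A) -> B) | ((A <-> B) -> C) = 1/2 | 1/2 = 1/2
~(A -> A) <-> (((A | A) -> B) | ((A <-> B) -> C)) = 0 <-> 1/2 = 1/2
B -> C = 1/2 -> 0 = 1/2
B -> (B -> C) = 1/2 -> 1/2 = 1
~A = ~1 = 0
~A <-> C = 0 <-> 0 = 1
(B -> (B -> C)) -> (~A <-> C) = 1 -> 1 = 1
~((B -> (B -> C)) -> (~A <-> C)) = ~1 = 0
(~(A -> A) <-> (((A | A) -> B) | ((A <-> B) -> C))) -> ~((B -> (B -> C)) -> (~A <-> C)) = 1/2 -> 0 = 1/2
No assignment yields a value below 1/2, so this is the minimum.

1/2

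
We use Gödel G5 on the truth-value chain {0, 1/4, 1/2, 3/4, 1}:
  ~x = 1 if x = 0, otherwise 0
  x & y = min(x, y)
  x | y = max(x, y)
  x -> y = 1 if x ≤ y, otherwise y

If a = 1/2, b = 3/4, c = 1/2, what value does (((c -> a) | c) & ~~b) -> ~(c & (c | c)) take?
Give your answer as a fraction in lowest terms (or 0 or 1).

0

c -> a = 1/2 -> 1/2 = 1
(c -> a) | c = 1 | 1/2 = 1
~b = ~3/4 = 0
~~b = ~0 = 1
((c -> a) | c) & ~~b = 1 & 1 = 1
c | c = 1/2 | 1/2 = 1/2
c & (c | c) = 1/2 & 1/2 = 1/2
~(c & (c | c)) = ~1/2 = 0
(((c -> a) | c) & ~~b) -> ~(c & (c | c)) = 1 -> 0 = 0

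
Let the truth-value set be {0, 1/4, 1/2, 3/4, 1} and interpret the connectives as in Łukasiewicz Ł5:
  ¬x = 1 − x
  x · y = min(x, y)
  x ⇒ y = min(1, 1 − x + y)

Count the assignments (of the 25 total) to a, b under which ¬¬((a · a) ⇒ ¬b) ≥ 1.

15

value 1: 15 assignments (counts)
value 3/4: 4 assignments
value 1/2: 3 assignments
value 1/4: 2 assignments
value 0: 1 assignment
So 15 of the 25 assignments meet the threshold.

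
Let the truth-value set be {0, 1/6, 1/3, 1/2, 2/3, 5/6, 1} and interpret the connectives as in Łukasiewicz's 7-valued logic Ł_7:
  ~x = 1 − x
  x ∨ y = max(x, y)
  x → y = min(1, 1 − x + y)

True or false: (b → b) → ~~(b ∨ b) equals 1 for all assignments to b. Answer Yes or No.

No

Counterexample: take b = 0.
b → b = 0 → 0 = 1
b ∨ b = 0 ∨ 0 = 0
~(b ∨ b) = ~0 = 1
~~(b ∨ b) = ~1 = 0
(b → b) → ~~(b ∨ b) = 1 → 0 = 0
This gives 0 ≠ 1.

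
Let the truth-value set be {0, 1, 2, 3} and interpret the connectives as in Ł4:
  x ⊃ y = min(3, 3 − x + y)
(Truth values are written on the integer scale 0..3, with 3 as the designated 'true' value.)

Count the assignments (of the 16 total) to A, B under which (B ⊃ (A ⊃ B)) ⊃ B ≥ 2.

8

A = 0, B = 0 ↦ 0  <
A = 0, B = 1 ↦ 1  <
A = 0, B = 2 ↦ 2  ≥
A = 0, B = 3 ↦ 3  ≥
A = 1, B = 0 ↦ 0  <
A = 1, B = 1 ↦ 1  <
A = 1, B = 2 ↦ 2  ≥
A = 1, B = 3 ↦ 3  ≥
A = 2, B = 0 ↦ 0  <
A = 2, B = 1 ↦ 1  <
A = 2, B = 2 ↦ 2  ≥
A = 2, B = 3 ↦ 3  ≥
A = 3, B = 0 ↦ 0  <
A = 3, B = 1 ↦ 1  <
A = 3, B = 2 ↦ 2  ≥
A = 3, B = 3 ↦ 3  ≥
So 8 of the 16 assignments meet the threshold.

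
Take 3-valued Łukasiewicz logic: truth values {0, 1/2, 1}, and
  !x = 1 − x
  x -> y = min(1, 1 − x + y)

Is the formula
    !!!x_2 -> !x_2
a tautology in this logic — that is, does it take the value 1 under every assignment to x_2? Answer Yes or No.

x_2 = 0 ↦ 1
x_2 = 1/2 ↦ 1
x_2 = 1 ↦ 1
Every assignment gives a value ≥ 1.

Yes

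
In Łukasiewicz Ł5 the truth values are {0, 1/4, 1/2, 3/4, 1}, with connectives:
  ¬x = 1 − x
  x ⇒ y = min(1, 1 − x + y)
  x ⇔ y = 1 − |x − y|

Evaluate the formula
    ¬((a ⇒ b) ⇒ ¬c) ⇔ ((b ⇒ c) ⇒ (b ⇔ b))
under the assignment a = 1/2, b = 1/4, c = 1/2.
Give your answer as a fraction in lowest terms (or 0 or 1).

1/4

a ⇒ b = 1/2 ⇒ 1/4 = 3/4
¬c = ¬1/2 = 1/2
(a ⇒ b) ⇒ ¬c = 3/4 ⇒ 1/2 = 3/4
¬((a ⇒ b) ⇒ ¬c) = ¬3/4 = 1/4
b ⇒ c = 1/4 ⇒ 1/2 = 1
b ⇔ b = 1/4 ⇔ 1/4 = 1
(b ⇒ c) ⇒ (b ⇔ b) = 1 ⇒ 1 = 1
¬((a ⇒ b) ⇒ ¬c) ⇔ ((b ⇒ c) ⇒ (b ⇔ b)) = 1/4 ⇔ 1 = 1/4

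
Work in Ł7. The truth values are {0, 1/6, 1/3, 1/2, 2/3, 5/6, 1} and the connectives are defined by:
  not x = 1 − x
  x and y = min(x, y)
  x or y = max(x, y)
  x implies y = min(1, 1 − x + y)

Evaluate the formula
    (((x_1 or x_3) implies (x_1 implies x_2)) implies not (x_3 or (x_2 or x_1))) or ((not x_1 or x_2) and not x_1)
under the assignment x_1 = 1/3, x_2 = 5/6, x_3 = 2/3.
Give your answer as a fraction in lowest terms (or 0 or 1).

2/3

x_1 or x_3 = 1/3 or 2/3 = 2/3
x_1 implies x_2 = 1/3 implies 5/6 = 1
(x_1 or x_3) implies (x_1 implies x_2) = 2/3 implies 1 = 1
x_2 or x_1 = 5/6 or 1/3 = 5/6
x_3 or (x_2 or x_1) = 2/3 or 5/6 = 5/6
not (x_3 or (x_2 or x_1)) = not 5/6 = 1/6
((x_1 or x_3) implies (x_1 implies x_2)) implies not (x_3 or (x_2 or x_1)) = 1 implies 1/6 = 1/6
not x_1 = not 1/3 = 2/3
not x_1 or x_2 = 2/3 or 5/6 = 5/6
not x_1 = not 1/3 = 2/3
(not x_1 or x_2) and not x_1 = 5/6 and 2/3 = 2/3
(((x_1 or x_3) implies (x_1 implies x_2)) implies not (x_3 or (x_2 or x_1))) or ((not x_1 or x_2) and not x_1) = 1/6 or 2/3 = 2/3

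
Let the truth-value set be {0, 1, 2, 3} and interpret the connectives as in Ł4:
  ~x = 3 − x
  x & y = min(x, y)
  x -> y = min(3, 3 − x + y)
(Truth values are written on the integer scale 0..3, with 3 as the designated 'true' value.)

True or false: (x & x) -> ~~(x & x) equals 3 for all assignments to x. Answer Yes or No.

x = 0 ↦ 3
x = 1 ↦ 3
x = 2 ↦ 3
x = 3 ↦ 3
Every assignment gives a value ≥ 3.

Yes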